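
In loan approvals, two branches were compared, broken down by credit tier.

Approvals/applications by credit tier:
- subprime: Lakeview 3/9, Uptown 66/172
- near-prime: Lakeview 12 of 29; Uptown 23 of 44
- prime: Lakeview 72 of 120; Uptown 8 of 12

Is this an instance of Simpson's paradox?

Yes

Subprime: Lakeview 3/9 = 33.3%, Uptown 66/172 = 38.4% → Uptown
Near-prime: Lakeview 12/29 = 41.4%, Uptown 23/44 = 52.3% → Uptown
Prime: Lakeview 72/120 = 60.0%, Uptown 8/12 = 66.7% → Uptown
Overall: Lakeview 87/158 = 55.1%, Uptown 97/228 = 42.5% → Lakeview
Uptown wins each credit group but Lakeview wins overall — the comparison reverses. Uptown's applications skew toward subprime, which has a lower base rate.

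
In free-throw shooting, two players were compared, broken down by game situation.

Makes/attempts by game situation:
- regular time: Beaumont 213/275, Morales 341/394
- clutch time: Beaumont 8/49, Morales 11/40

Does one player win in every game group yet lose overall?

No

Regular time: Beaumont 213/275 = 77.5%, Morales 341/394 = 86.5% → Morales
Clutch time: Beaumont 8/49 = 16.3%, Morales 11/40 = 27.5% → Morales
Overall: Beaumont 221/324 = 68.2%, Morales 352/434 = 81.1% → Morales
Morales wins overall and in every game group — no reversal.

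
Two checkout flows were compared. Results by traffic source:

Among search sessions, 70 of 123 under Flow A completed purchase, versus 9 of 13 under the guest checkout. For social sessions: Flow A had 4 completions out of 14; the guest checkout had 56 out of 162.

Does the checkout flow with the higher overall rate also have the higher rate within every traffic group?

No

Search: Flow A 70/123 = 56.9%, the guest checkout 9/13 = 69.2% → the guest checkout
Social: Flow A 4/14 = 28.6%, the guest checkout 56/162 = 34.6% → the guest checkout
Overall: Flow A 74/137 = 54.0%, the guest checkout 65/175 = 37.1% → Flow A
The guest checkout wins each traffic group but Flow A wins overall — the comparison reverses. The guest checkout's sessions skew toward social, which has a lower base rate.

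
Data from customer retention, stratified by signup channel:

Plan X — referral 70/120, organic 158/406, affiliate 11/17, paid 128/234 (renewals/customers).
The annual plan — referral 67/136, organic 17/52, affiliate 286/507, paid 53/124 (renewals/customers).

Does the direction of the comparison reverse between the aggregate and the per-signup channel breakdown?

Yes

Referral: Plan X 70/120 = 58.3%, the annual plan 67/136 = 49.3% → Plan X
Organic: Plan X 158/406 = 38.9%, the annual plan 17/52 = 32.7% → Plan X
Affiliate: Plan X 11/17 = 64.7%, the annual plan 286/507 = 56.4% → Plan X
Paid: Plan X 128/234 = 54.7%, the annual plan 53/124 = 42.7% → Plan X
Overall: Plan X 367/777 = 47.2%, the annual plan 423/819 = 51.6% → the annual plan
Plan X wins each signup group but the annual plan wins overall — the comparison reverses. Plan X's customers skew toward organic, which has a lower base rate.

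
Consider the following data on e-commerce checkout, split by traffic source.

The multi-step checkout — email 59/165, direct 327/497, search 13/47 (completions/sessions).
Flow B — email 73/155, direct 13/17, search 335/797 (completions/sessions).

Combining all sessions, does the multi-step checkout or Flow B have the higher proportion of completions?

the multi-step checkout

Email: the multi-step checkout 59/165 = 35.8%, Flow B 73/155 = 47.1% → Flow B
Direct: the multi-step checkout 327/497 = 65.8%, Flow B 13/17 = 76.5% → Flow B
Search: the multi-step checkout 13/47 = 27.7%, Flow B 335/797 = 42.0% → Flow B
Overall: the multi-step checkout 399/709 = 56.3%, Flow B 421/969 = 43.4% → the multi-step checkout
(Flow B wins every traffic group but the multi-step checkout wins overall — Flow B's sessions skew toward the low-rate search group.)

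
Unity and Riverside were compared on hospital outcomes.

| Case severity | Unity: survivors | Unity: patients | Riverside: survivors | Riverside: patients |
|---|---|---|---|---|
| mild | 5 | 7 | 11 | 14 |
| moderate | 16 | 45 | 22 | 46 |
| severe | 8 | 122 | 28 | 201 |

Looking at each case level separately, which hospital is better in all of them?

Mild: Unity 5/7 = 71.4%, Riverside 11/14 = 78.6% → Riverside
Moderate: Unity 16/45 = 35.6%, Riverside 22/46 = 47.8% → Riverside
Severe: Unity 8/122 = 6.6%, Riverside 28/201 = 13.9% → Riverside
Riverside has the higher rate in all 3 groups.

Riverside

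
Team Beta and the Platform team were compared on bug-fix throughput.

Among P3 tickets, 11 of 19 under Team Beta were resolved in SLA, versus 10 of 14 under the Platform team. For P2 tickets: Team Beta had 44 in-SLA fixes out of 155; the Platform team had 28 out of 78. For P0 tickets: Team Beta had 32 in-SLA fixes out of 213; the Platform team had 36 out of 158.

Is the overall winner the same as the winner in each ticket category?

Yes

P3: Team Beta 11/19 = 57.9%, the Platform team 10/14 = 71.4% → the Platform team
P2: Team Beta 44/155 = 28.4%, the Platform team 28/78 = 35.9% → the Platform team
P0: Team Beta 32/213 = 15.0%, the Platform team 36/158 = 22.8% → the Platform team
Overall: Team Beta 87/387 = 22.5%, the Platform team 74/250 = 29.6% → the Platform team
The Platform team wins overall and in every ticket group — no reversal.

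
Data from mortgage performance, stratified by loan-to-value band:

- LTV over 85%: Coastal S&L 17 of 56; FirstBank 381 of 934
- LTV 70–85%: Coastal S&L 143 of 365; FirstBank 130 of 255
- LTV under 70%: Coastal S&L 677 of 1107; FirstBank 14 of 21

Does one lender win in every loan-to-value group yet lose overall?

LTV over 85%: Coastal S&L 17/56 = 30.4%, FirstBank 381/934 = 40.8% → FirstBank
LTV 70–85%: Coastal S&L 143/365 = 39.2%, FirstBank 130/255 = 51.0% → FirstBank
LTV under 70%: Coastal S&L 677/1107 = 61.2%, FirstBank 14/21 = 66.7% → FirstBank
Overall: Coastal S&L 837/1528 = 54.8%, FirstBank 525/1210 = 43.4% → Coastal S&L
FirstBank wins each loan-to-value group but Coastal S&L wins overall — the comparison reverses. FirstBank's loans skew toward LTV over 85%, which has a lower base rate.

Yes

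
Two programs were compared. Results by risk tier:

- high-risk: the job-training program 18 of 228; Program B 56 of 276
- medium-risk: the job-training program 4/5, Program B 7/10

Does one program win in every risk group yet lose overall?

No

High-risk: the job-training program 18/228 = 7.9%, Program B 56/276 = 20.3% → Program B
Medium-risk: the job-training program 4/5 = 80.0%, Program B 7/10 = 70.0% → the job-training program
Overall: the job-training program 22/233 = 9.4%, Program B 63/286 = 22.0% → Program B
Neither sweeps: the job-training program wins 1 of 2 groups, Program B wins 1. Program B wins overall but not every group — no Simpson reversal.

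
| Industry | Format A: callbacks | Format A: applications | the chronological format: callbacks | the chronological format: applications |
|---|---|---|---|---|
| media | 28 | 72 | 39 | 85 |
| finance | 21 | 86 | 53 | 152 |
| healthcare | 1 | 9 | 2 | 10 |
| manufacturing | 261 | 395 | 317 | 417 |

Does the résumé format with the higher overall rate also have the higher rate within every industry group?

Media: Format A 28/72 = 38.9%, the chronological format 39/85 = 45.9% → the chronological format
Finance: Format A 21/86 = 24.4%, the chronological format 53/152 = 34.9% → the chronological format
Healthcare: Format A 1/9 = 11.1%, the chronological format 2/10 = 20.0% → the chronological format
Manufacturing: Format A 261/395 = 66.1%, the chronological format 317/417 = 76.0% → the chronological format
Overall: Format A 311/562 = 55.3%, the chronological format 411/664 = 61.9% → the chronological format
The chronological format wins overall and in every industry group — no reversal.

Yes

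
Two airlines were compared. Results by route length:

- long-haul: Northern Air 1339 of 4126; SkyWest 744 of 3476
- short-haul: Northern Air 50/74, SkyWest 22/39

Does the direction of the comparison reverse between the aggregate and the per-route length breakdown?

No

Long-haul: Northern Air 1339/4126 = 32.5%, SkyWest 744/3476 = 21.4% → Northern Air
Short-haul: Northern Air 50/74 = 67.6%, SkyWest 22/39 = 56.4% → Northern Air
Overall: Northern Air 1389/4200 = 33.1%, SkyWest 766/3515 = 21.8% → Northern Air
Northern Air wins overall and in every route group — no reversal.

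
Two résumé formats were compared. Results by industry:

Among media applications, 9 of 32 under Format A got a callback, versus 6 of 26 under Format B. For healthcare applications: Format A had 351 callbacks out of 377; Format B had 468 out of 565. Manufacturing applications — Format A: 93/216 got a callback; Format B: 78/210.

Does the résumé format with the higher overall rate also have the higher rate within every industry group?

Media: Format A 9/32 = 28.1%, Format B 6/26 = 23.1% → Format A
Healthcare: Format A 351/377 = 93.1%, Format B 468/565 = 82.8% → Format A
Manufacturing: Format A 93/216 = 43.1%, Format B 78/210 = 37.1% → Format A
Overall: Format A 453/625 = 72.5%, Format B 552/801 = 68.9% → Format A
Format A wins overall and in every industry group — no reversal.

Yes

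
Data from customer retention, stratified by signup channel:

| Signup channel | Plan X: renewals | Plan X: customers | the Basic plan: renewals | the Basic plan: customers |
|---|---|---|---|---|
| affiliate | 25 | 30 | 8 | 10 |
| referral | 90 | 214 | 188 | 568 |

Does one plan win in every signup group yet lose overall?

No

Affiliate: Plan X 25/30 = 83.3%, the Basic plan 8/10 = 80.0% → Plan X
Referral: Plan X 90/214 = 42.1%, the Basic plan 188/568 = 33.1% → Plan X
Overall: Plan X 115/244 = 47.1%, the Basic plan 196/578 = 33.9% → Plan X
Plan X wins overall and in every signup group — no reversal.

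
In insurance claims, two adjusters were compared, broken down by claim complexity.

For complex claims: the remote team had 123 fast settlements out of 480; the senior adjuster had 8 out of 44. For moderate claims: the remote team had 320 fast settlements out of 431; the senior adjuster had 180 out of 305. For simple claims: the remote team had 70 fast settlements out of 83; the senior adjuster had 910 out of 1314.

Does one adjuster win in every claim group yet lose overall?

Complex: the remote team 123/480 = 25.6%, the senior adjuster 8/44 = 18.2% → the remote team
Moderate: the remote team 320/431 = 74.2%, the senior adjuster 180/305 = 59.0% → the remote team
Simple: the remote team 70/83 = 84.3%, the senior adjuster 910/1314 = 69.3% → the remote team
Overall: the remote team 513/994 = 51.6%, the senior adjuster 1098/1663 = 66.0% → the senior adjuster
The remote team wins each claim group but the senior adjuster wins overall — the comparison reverses. The remote team's claims skew toward complex, which has a lower base rate.

Yes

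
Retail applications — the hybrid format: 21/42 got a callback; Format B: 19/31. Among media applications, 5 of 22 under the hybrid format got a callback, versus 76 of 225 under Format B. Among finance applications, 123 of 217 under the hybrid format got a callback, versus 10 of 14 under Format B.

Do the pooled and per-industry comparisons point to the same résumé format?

Retail: the hybrid format 21/42 = 50.0%, Format B 19/31 = 61.3% → Format B
Media: the hybrid format 5/22 = 22.7%, Format B 76/225 = 33.8% → Format B
Finance: the hybrid format 123/217 = 56.7%, Format B 10/14 = 71.4% → Format B
Overall: the hybrid format 149/281 = 53.0%, Format B 105/270 = 38.9% → the hybrid format
Format B wins each industry group but the hybrid format wins overall — the comparison reverses. Format B's applications skew toward media, which has a lower base rate.

No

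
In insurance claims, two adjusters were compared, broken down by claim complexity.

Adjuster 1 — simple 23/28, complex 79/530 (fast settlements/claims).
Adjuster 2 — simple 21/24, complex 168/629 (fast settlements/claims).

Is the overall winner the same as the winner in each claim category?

Simple: Adjuster 1 23/28 = 82.1%, Adjuster 2 21/24 = 87.5% → Adjuster 2
Complex: Adjuster 1 79/530 = 14.9%, Adjuster 2 168/629 = 26.7% → Adjuster 2
Overall: Adjuster 1 102/558 = 18.3%, Adjuster 2 189/653 = 28.9% → Adjuster 2
Adjuster 2 wins overall and in every claim group — no reversal.

Yes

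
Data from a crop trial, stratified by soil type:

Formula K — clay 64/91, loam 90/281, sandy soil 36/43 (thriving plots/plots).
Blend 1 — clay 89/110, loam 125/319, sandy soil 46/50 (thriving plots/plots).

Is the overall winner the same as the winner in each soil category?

Yes

Clay: Formula K 64/91 = 70.3%, Blend 1 89/110 = 80.9% → Blend 1
Loam: Formula K 90/281 = 32.0%, Blend 1 125/319 = 39.2% → Blend 1
Sandy soil: Formula K 36/43 = 83.7%, Blend 1 46/50 = 92.0% → Blend 1
Overall: Formula K 190/415 = 45.8%, Blend 1 260/479 = 54.3% → Blend 1
Blend 1 wins overall and in every soil group — no reversal.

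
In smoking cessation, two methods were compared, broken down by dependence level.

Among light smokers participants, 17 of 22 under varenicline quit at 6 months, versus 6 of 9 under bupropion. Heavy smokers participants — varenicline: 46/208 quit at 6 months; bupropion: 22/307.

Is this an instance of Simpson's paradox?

No

Light smokers: varenicline 17/22 = 77.3%, bupropion 6/9 = 66.7% → varenicline
Heavy smokers: varenicline 46/208 = 22.1%, bupropion 22/307 = 7.2% → varenicline
Overall: varenicline 63/230 = 27.4%, bupropion 28/316 = 8.9% → varenicline
Varenicline wins overall and in every dependence group — no reversal.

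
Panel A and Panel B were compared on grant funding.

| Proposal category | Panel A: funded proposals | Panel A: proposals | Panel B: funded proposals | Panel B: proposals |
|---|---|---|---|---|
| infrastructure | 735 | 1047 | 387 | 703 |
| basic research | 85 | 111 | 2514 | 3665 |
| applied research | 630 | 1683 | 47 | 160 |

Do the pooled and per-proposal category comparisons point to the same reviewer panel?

Infrastructure: Panel A 735/1047 = 70.2%, Panel B 387/703 = 55.0% → Panel A
Basic research: Panel A 85/111 = 76.6%, Panel B 2514/3665 = 68.6% → Panel A
Applied research: Panel A 630/1683 = 37.4%, Panel B 47/160 = 29.4% → Panel A
Overall: Panel A 1450/2841 = 51.0%, Panel B 2948/4528 = 65.1% → Panel B
Panel A wins each proposal group but Panel B wins overall — the comparison reverses. Panel A's proposals skew toward applied research, which has a lower base rate.

No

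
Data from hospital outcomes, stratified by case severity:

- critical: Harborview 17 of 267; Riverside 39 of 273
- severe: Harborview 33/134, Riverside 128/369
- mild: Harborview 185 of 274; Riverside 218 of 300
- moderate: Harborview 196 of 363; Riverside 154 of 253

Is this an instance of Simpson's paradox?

No

Critical: Harborview 17/267 = 6.4%, Riverside 39/273 = 14.3% → Riverside
Severe: Harborview 33/134 = 24.6%, Riverside 128/369 = 34.7% → Riverside
Mild: Harborview 185/274 = 67.5%, Riverside 218/300 = 72.7% → Riverside
Moderate: Harborview 196/363 = 54.0%, Riverside 154/253 = 60.9% → Riverside
Overall: Harborview 431/1038 = 41.5%, Riverside 539/1195 = 45.1% → Riverside
Riverside wins overall and in every case group — no reversal.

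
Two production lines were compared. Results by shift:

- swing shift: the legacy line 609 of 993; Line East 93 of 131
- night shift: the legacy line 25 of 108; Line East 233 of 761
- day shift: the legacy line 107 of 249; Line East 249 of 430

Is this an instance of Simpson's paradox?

Yes

Swing shift: the legacy line 609/993 = 61.3%, Line East 93/131 = 71.0% → Line East
Night shift: the legacy line 25/108 = 23.1%, Line East 233/761 = 30.6% → Line East
Day shift: the legacy line 107/249 = 43.0%, Line East 249/430 = 57.9% → Line East
Overall: the legacy line 741/1350 = 54.9%, Line East 575/1322 = 43.5% → the legacy line
Line East wins each shift group but the legacy line wins overall — the comparison reverses. Line East's units skew toward night shift, which has a lower base rate.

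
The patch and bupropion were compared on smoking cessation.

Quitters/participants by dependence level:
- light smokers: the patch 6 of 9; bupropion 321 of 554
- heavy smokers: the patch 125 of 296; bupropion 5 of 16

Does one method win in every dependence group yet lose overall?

Light smokers: the patch 6/9 = 66.7%, bupropion 321/554 = 57.9% → the patch
Heavy smokers: the patch 125/296 = 42.2%, bupropion 5/16 = 31.2% → the patch
Overall: the patch 131/305 = 43.0%, bupropion 326/570 = 57.2% → bupropion
The patch wins each dependence group but bupropion wins overall — the comparison reverses. The patch's participants skew toward heavy smokers, which has a lower base rate.

Yes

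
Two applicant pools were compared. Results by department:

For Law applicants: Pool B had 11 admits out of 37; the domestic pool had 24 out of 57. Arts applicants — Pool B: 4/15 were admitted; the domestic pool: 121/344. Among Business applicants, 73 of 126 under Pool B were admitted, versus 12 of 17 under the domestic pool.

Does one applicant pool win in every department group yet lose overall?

Yes

Law: Pool B 11/37 = 29.7%, the domestic pool 24/57 = 42.1% → the domestic pool
Arts: Pool B 4/15 = 26.7%, the domestic pool 121/344 = 35.2% → the domestic pool
Business: Pool B 73/126 = 57.9%, the domestic pool 12/17 = 70.6% → the domestic pool
Overall: Pool B 88/178 = 49.4%, the domestic pool 157/418 = 37.6% → Pool B
The domestic pool wins each department group but Pool B wins overall — the comparison reverses. The domestic pool's applicants skew toward Arts, which has a lower base rate.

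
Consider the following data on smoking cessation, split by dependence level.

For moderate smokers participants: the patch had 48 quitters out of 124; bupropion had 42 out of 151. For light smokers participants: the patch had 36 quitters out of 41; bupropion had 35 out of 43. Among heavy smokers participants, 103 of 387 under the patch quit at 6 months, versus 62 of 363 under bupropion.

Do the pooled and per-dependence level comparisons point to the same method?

Yes

Moderate smokers: the patch 48/124 = 38.7%, bupropion 42/151 = 27.8% → the patch
Light smokers: the patch 36/41 = 87.8%, bupropion 35/43 = 81.4% → the patch
Heavy smokers: the patch 103/387 = 26.6%, bupropion 62/363 = 17.1% → the patch
Overall: the patch 187/552 = 33.9%, bupropion 139/557 = 25.0% → the patch
The patch wins overall and in every dependence group — no reversal.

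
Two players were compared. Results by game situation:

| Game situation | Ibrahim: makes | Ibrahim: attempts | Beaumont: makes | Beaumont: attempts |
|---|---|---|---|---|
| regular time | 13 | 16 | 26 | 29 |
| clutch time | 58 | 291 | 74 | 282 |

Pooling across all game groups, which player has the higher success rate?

Regular time: Ibrahim 13/16 = 81.2%, Beaumont 26/29 = 89.7% → Beaumont
Clutch time: Ibrahim 58/291 = 19.9%, Beaumont 74/282 = 26.2% → Beaumont
Overall: Ibrahim 71/307 = 23.1%, Beaumont 100/311 = 32.2% → Beaumont

Beaumont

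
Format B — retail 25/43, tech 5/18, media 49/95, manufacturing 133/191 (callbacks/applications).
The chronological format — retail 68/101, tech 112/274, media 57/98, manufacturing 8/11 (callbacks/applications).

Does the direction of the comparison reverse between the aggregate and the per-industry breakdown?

Retail: Format B 25/43 = 58.1%, the chronological format 68/101 = 67.3% → the chronological format
Tech: Format B 5/18 = 27.8%, the chronological format 112/274 = 40.9% → the chronological format
Media: Format B 49/95 = 51.6%, the chronological format 57/98 = 58.2% → the chronological format
Manufacturing: Format B 133/191 = 69.6%, the chronological format 8/11 = 72.7% → the chronological format
Overall: Format B 212/347 = 61.1%, the chronological format 245/484 = 50.6% → Format B
The chronological format wins each industry group but Format B wins overall — the comparison reverses. The chronological format's applications skew toward tech, which has a lower base rate.

Yes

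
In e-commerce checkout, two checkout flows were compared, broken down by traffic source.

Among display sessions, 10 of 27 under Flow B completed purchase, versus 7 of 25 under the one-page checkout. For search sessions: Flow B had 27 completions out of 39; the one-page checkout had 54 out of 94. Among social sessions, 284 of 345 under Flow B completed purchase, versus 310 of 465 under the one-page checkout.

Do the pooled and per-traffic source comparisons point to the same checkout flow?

Display: Flow B 10/27 = 37.0%, the one-page checkout 7/25 = 28.0% → Flow B
Search: Flow B 27/39 = 69.2%, the one-page checkout 54/94 = 57.4% → Flow B
Social: Flow B 284/345 = 82.3%, the one-page checkout 310/465 = 66.7% → Flow B
Overall: Flow B 321/411 = 78.1%, the one-page checkout 371/584 = 63.5% → Flow B
Flow B wins overall and in every traffic group — no reversal.

Yes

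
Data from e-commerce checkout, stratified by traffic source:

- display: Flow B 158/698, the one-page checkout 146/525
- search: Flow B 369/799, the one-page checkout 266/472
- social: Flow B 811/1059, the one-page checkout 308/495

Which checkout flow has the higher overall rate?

Flow B

Display: Flow B 158/698 = 22.6%, the one-page checkout 146/525 = 27.8% → the one-page checkout
Search: Flow B 369/799 = 46.2%, the one-page checkout 266/472 = 56.4% → the one-page checkout
Social: Flow B 811/1059 = 76.6%, the one-page checkout 308/495 = 62.2% → Flow B
Overall: Flow B 1338/2556 = 52.3%, the one-page checkout 720/1492 = 48.3% → Flow B
(Neither sweeps every traffic group, but Flow B has the higher pooled rate.)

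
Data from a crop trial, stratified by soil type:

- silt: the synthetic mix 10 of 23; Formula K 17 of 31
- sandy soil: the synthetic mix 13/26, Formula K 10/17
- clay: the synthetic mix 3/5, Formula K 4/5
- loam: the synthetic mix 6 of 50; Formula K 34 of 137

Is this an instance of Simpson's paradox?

Silt: the synthetic mix 10/23 = 43.5%, Formula K 17/31 = 54.8% → Formula K
Sandy soil: the synthetic mix 13/26 = 50.0%, Formula K 10/17 = 58.8% → Formula K
Clay: the synthetic mix 3/5 = 60.0%, Formula K 4/5 = 80.0% → Formula K
Loam: the synthetic mix 6/50 = 12.0%, Formula K 34/137 = 24.8% → Formula K
Overall: the synthetic mix 32/104 = 30.8%, Formula K 65/190 = 34.2% → Formula K
Formula K wins overall and in every soil group — no reversal.

No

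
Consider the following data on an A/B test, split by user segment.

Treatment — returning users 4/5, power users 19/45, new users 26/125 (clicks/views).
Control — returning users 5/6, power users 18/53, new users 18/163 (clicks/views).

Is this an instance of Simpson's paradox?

Returning users: Treatment 4/5 = 80.0%, Control 5/6 = 83.3% → Control
Power users: Treatment 19/45 = 42.2%, Control 18/53 = 34.0% → Treatment
New users: Treatment 26/125 = 20.8%, Control 18/163 = 11.0% → Treatment
Overall: Treatment 49/175 = 28.0%, Control 41/222 = 18.5% → Treatment
Neither sweeps: Treatment wins 2 of 3 groups, Control wins 1. Treatment wins overall but not every group — no Simpson reversal.

No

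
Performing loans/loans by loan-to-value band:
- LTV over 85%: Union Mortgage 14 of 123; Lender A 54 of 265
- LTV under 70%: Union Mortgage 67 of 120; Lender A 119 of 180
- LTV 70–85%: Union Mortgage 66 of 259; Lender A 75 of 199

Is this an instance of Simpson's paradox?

No

LTV over 85%: Union Mortgage 14/123 = 11.4%, Lender A 54/265 = 20.4% → Lender A
LTV under 70%: Union Mortgage 67/120 = 55.8%, Lender A 119/180 = 66.1% → Lender A
LTV 70–85%: Union Mortgage 66/259 = 25.5%, Lender A 75/199 = 37.7% → Lender A
Overall: Union Mortgage 147/502 = 29.3%, Lender A 248/644 = 38.5% → Lender A
Lender A wins overall and in every loan-to-value group — no reversal.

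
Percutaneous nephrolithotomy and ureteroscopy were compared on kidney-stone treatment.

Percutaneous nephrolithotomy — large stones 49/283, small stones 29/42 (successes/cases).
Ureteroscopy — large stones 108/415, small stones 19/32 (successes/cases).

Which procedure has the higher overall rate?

ureteroscopy

Large stones: percutaneous nephrolithotomy 49/283 = 17.3%, ureteroscopy 108/415 = 26.0% → ureteroscopy
Small stones: percutaneous nephrolithotomy 29/42 = 69.0%, ureteroscopy 19/32 = 59.4% → percutaneous nephrolithotomy
Overall: percutaneous nephrolithotomy 78/325 = 24.0%, ureteroscopy 127/447 = 28.4% → ureteroscopy
(Neither sweeps every stone group, but ureteroscopy has the higher pooled rate.)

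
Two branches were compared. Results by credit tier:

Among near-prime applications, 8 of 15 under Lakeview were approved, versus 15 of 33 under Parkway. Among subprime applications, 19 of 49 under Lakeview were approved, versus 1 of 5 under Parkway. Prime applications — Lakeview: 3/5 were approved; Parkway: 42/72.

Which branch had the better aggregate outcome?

Near-prime: Lakeview 8/15 = 53.3%, Parkway 15/33 = 45.5% → Lakeview
Subprime: Lakeview 19/49 = 38.8%, Parkway 1/5 = 20.0% → Lakeview
Prime: Lakeview 3/5 = 60.0%, Parkway 42/72 = 58.3% → Lakeview
Overall: Lakeview 30/69 = 43.5%, Parkway 58/110 = 52.7% → Parkway
(Lakeview wins every credit group but Parkway wins overall — Lakeview's applications skew toward the low-rate subprime group.)

Parkway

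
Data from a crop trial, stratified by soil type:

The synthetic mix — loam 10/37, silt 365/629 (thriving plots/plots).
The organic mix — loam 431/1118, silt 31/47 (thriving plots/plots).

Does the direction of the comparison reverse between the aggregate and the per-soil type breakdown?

Loam: the synthetic mix 10/37 = 27.0%, the organic mix 431/1118 = 38.6% → the organic mix
Silt: the synthetic mix 365/629 = 58.0%, the organic mix 31/47 = 66.0% → the organic mix
Overall: the synthetic mix 375/666 = 56.3%, the organic mix 462/1165 = 39.7% → the synthetic mix
The organic mix wins each soil group but the synthetic mix wins overall — the comparison reverses. The organic mix's plots skew toward loam, which has a lower base rate.

Yes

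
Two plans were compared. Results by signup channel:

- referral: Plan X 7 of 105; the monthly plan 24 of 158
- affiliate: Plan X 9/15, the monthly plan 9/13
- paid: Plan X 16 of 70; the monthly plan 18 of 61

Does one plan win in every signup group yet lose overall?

No

Referral: Plan X 7/105 = 6.7%, the monthly plan 24/158 = 15.2% → the monthly plan
Affiliate: Plan X 9/15 = 60.0%, the monthly plan 9/13 = 69.2% → the monthly plan
Paid: Plan X 16/70 = 22.9%, the monthly plan 18/61 = 29.5% → the monthly plan
Overall: Plan X 32/190 = 16.8%, the monthly plan 51/232 = 22.0% → the monthly plan
The monthly plan wins overall and in every signup group — no reversal.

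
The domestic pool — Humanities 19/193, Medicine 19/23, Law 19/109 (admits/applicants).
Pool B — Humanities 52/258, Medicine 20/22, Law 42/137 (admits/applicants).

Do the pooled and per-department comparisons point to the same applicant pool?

Yes

Humanities: the domestic pool 19/193 = 9.8%, Pool B 52/258 = 20.2% → Pool B
Medicine: the domestic pool 19/23 = 82.6%, Pool B 20/22 = 90.9% → Pool B
Law: the domestic pool 19/109 = 17.4%, Pool B 42/137 = 30.7% → Pool B
Overall: the domestic pool 57/325 = 17.5%, Pool B 114/417 = 27.3% → Pool B
Pool B wins overall and in every department group — no reversal.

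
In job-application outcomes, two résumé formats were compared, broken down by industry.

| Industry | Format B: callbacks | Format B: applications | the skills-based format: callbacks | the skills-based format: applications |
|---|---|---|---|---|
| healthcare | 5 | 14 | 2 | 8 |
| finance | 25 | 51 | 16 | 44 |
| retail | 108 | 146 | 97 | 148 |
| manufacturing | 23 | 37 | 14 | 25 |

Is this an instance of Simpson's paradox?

No

Healthcare: Format B 5/14 = 35.7%, the skills-based format 2/8 = 25.0% → Format B
Finance: Format B 25/51 = 49.0%, the skills-based format 16/44 = 36.4% → Format B
Retail: Format B 108/146 = 74.0%, the skills-based format 97/148 = 65.5% → Format B
Manufacturing: Format B 23/37 = 62.2%, the skills-based format 14/25 = 56.0% → Format B
Overall: Format B 161/248 = 64.9%, the skills-based format 129/225 = 57.3% → Format B
Format B wins overall and in every industry group — no reversal.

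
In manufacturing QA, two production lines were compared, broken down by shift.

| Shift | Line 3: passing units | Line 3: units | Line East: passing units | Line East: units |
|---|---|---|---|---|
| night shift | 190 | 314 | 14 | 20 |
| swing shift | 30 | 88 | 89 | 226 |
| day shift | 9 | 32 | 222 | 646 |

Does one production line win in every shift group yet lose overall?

Yes

Night shift: Line 3 190/314 = 60.5%, Line East 14/20 = 70.0% → Line East
Swing shift: Line 3 30/88 = 34.1%, Line East 89/226 = 39.4% → Line East
Day shift: Line 3 9/32 = 28.1%, Line East 222/646 = 34.4% → Line East
Overall: Line 3 229/434 = 52.8%, Line East 325/892 = 36.4% → Line 3
Line East wins each shift group but Line 3 wins overall — the comparison reverses. Line East's units skew toward day shift, which has a lower base rate.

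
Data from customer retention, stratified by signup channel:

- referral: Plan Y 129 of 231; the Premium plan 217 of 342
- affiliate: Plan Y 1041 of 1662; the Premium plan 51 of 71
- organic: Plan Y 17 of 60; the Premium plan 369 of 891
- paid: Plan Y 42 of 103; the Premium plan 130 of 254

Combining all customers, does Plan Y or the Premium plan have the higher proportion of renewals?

Referral: Plan Y 129/231 = 55.8%, the Premium plan 217/342 = 63.5% → the Premium plan
Affiliate: Plan Y 1041/1662 = 62.6%, the Premium plan 51/71 = 71.8% → the Premium plan
Organic: Plan Y 17/60 = 28.3%, the Premium plan 369/891 = 41.4% → the Premium plan
Paid: Plan Y 42/103 = 40.8%, the Premium plan 130/254 = 51.2% → the Premium plan
Overall: Plan Y 1229/2056 = 59.8%, the Premium plan 767/1558 = 49.2% → Plan Y
(The Premium plan wins every signup group but Plan Y wins overall — the Premium plan's customers skew toward the low-rate organic group.)

Plan Y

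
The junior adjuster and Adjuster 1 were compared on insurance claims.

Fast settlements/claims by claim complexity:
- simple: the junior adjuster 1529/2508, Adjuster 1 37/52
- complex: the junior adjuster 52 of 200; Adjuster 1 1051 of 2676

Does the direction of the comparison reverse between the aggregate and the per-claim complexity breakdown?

Yes

Simple: the junior adjuster 1529/2508 = 61.0%, Adjuster 1 37/52 = 71.2% → Adjuster 1
Complex: the junior adjuster 52/200 = 26.0%, Adjuster 1 1051/2676 = 39.3% → Adjuster 1
Overall: the junior adjuster 1581/2708 = 58.4%, Adjuster 1 1088/2728 = 39.9% → the junior adjuster
Adjuster 1 wins each claim group but the junior adjuster wins overall — the comparison reverses. Adjuster 1's claims skew toward complex, which has a lower base rate.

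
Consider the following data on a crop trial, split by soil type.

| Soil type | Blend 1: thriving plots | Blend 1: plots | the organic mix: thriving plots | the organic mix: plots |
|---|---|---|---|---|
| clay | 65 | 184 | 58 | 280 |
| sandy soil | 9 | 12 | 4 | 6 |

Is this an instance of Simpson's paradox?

No

Clay: Blend 1 65/184 = 35.3%, the organic mix 58/280 = 20.7% → Blend 1
Sandy soil: Blend 1 9/12 = 75.0%, the organic mix 4/6 = 66.7% → Blend 1
Overall: Blend 1 74/196 = 37.8%, the organic mix 62/286 = 21.7% → Blend 1
Blend 1 wins overall and in every soil group — no reversal.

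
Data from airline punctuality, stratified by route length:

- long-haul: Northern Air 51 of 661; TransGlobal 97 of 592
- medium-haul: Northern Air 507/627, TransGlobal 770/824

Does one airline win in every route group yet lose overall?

No

Long-haul: Northern Air 51/661 = 7.7%, TransGlobal 97/592 = 16.4% → TransGlobal
Medium-haul: Northern Air 507/627 = 80.9%, TransGlobal 770/824 = 93.4% → TransGlobal
Overall: Northern Air 558/1288 = 43.3%, TransGlobal 867/1416 = 61.2% → TransGlobal
TransGlobal wins overall and in every route group — no reversal.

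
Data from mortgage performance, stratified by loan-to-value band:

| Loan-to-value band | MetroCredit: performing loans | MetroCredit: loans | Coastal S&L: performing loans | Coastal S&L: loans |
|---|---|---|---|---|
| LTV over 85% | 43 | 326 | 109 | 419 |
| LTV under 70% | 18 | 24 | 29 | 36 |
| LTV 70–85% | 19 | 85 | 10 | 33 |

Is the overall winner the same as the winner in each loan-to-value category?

LTV over 85%: MetroCredit 43/326 = 13.2%, Coastal S&L 109/419 = 26.0% → Coastal S&L
LTV under 70%: MetroCredit 18/24 = 75.0%, Coastal S&L 29/36 = 80.6% → Coastal S&L
LTV 70–85%: MetroCredit 19/85 = 22.4%, Coastal S&L 10/33 = 30.3% → Coastal S&L
Overall: MetroCredit 80/435 = 18.4%, Coastal S&L 148/488 = 30.3% → Coastal S&L
Coastal S&L wins overall and in every loan-to-value group — no reversal.

Yes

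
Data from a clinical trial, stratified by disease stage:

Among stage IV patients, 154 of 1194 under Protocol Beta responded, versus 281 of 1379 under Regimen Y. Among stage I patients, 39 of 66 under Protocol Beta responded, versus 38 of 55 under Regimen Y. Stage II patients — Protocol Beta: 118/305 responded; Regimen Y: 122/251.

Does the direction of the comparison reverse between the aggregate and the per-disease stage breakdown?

No

Stage IV: Protocol Beta 154/1194 = 12.9%, Regimen Y 281/1379 = 20.4% → Regimen Y
Stage I: Protocol Beta 39/66 = 59.1%, Regimen Y 38/55 = 69.1% → Regimen Y
Stage II: Protocol Beta 118/305 = 38.7%, Regimen Y 122/251 = 48.6% → Regimen Y
Overall: Protocol Beta 311/1565 = 19.9%, Regimen Y 441/1685 = 26.2% → Regimen Y
Regimen Y wins overall and in every disease group — no reversal.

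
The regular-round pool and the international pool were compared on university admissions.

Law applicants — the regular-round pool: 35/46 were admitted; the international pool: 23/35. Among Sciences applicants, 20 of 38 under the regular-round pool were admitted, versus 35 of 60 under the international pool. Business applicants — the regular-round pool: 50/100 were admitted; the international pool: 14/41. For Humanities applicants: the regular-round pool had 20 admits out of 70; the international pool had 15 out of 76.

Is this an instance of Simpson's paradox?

Law: the regular-round pool 35/46 = 76.1%, the international pool 23/35 = 65.7% → the regular-round pool
Sciences: the regular-round pool 20/38 = 52.6%, the international pool 35/60 = 58.3% → the international pool
Business: the regular-round pool 50/100 = 50.0%, the international pool 14/41 = 34.1% → the regular-round pool
Humanities: the regular-round pool 20/70 = 28.6%, the international pool 15/76 = 19.7% → the regular-round pool
Overall: the regular-round pool 125/254 = 49.2%, the international pool 87/212 = 41.0% → the regular-round pool
Neither sweeps: the regular-round pool wins 3 of 4 groups, the international pool wins 1. The regular-round pool wins overall but not every group — no Simpson reversal.

No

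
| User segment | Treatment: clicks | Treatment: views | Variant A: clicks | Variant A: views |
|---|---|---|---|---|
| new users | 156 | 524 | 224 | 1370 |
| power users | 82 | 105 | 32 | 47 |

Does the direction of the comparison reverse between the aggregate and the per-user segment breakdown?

No

New users: Treatment 156/524 = 29.8%, Variant A 224/1370 = 16.4% → Treatment
Power users: Treatment 82/105 = 78.1%, Variant A 32/47 = 68.1% → Treatment
Overall: Treatment 238/629 = 37.8%, Variant A 256/1417 = 18.1% → Treatment
Treatment wins overall and in every user group — no reversal.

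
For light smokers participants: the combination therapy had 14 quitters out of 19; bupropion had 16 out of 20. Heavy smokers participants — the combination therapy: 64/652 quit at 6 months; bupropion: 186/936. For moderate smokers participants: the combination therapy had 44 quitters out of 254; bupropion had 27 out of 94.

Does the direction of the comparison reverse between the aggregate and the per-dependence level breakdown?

Light smokers: the combination therapy 14/19 = 73.7%, bupropion 16/20 = 80.0% → bupropion
Heavy smokers: the combination therapy 64/652 = 9.8%, bupropion 186/936 = 19.9% → bupropion
Moderate smokers: the combination therapy 44/254 = 17.3%, bupropion 27/94 = 28.7% → bupropion
Overall: the combination therapy 122/925 = 13.2%, bupropion 229/1050 = 21.8% → bupropion
Bupropion wins overall and in every dependence group — no reversal.

No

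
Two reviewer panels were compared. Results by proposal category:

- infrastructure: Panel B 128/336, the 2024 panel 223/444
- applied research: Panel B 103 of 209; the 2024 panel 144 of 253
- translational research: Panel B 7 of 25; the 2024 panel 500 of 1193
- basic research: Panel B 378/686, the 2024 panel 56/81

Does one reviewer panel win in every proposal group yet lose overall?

Yes

Infrastructure: Panel B 128/336 = 38.1%, the 2024 panel 223/444 = 50.2% → the 2024 panel
Applied research: Panel B 103/209 = 49.3%, the 2024 panel 144/253 = 56.9% → the 2024 panel
Translational research: Panel B 7/25 = 28.0%, the 2024 panel 500/1193 = 41.9% → the 2024 panel
Basic research: Panel B 378/686 = 55.1%, the 2024 panel 56/81 = 69.1% → the 2024 panel
Overall: Panel B 616/1256 = 49.0%, the 2024 panel 923/1971 = 46.8% → Panel B
The 2024 panel wins each proposal group but Panel B wins overall — the comparison reverses. The 2024 panel's proposals skew toward translational research, which has a lower base rate.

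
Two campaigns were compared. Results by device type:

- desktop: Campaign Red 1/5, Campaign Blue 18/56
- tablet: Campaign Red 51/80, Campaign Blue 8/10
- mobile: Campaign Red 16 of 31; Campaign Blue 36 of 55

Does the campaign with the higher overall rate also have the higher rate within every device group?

No

Desktop: Campaign Red 1/5 = 20.0%, Campaign Blue 18/56 = 32.1% → Campaign Blue
Tablet: Campaign Red 51/80 = 63.8%, Campaign Blue 8/10 = 80.0% → Campaign Blue
Mobile: Campaign Red 16/31 = 51.6%, Campaign Blue 36/55 = 65.5% → Campaign Blue
Overall: Campaign Red 68/116 = 58.6%, Campaign Blue 62/121 = 51.2% → Campaign Red
Campaign Blue wins each device group but Campaign Red wins overall — the comparison reverses. Campaign Blue's impressions skew toward desktop, which has a lower base rate.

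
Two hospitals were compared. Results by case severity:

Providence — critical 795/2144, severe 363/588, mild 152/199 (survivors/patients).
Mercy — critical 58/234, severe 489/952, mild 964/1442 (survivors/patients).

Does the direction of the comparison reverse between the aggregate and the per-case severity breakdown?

Critical: Providence 795/2144 = 37.1%, Mercy 58/234 = 24.8% → Providence
Severe: Providence 363/588 = 61.7%, Mercy 489/952 = 51.4% → Providence
Mild: Providence 152/199 = 76.4%, Mercy 964/1442 = 66.9% → Providence
Overall: Providence 1310/2931 = 44.7%, Mercy 1511/2628 = 57.5% → Mercy
Providence wins each case group but Mercy wins overall — the comparison reverses. Providence's patients skew toward critical, which has a lower base rate.

Yes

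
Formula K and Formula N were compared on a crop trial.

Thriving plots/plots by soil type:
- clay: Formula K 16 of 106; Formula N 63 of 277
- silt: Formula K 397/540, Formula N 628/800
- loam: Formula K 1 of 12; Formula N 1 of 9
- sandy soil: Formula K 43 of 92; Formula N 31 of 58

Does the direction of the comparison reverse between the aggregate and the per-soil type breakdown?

No

Clay: Formula K 16/106 = 15.1%, Formula N 63/277 = 22.7% → Formula N
Silt: Formula K 397/540 = 73.5%, Formula N 628/800 = 78.5% → Formula N
Loam: Formula K 1/12 = 8.3%, Formula N 1/9 = 11.1% → Formula N
Sandy soil: Formula K 43/92 = 46.7%, Formula N 31/58 = 53.4% → Formula N
Overall: Formula K 457/750 = 60.9%, Formula N 723/1144 = 63.2% → Formula N
Formula N wins overall and in every soil group — no reversal.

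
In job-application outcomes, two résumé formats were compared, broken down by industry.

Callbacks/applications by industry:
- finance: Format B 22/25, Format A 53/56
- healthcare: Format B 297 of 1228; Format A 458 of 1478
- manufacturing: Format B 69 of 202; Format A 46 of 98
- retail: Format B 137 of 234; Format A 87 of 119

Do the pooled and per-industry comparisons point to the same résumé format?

Finance: Format B 22/25 = 88.0%, Format A 53/56 = 94.6% → Format A
Healthcare: Format B 297/1228 = 24.2%, Format A 458/1478 = 31.0% → Format A
Manufacturing: Format B 69/202 = 34.2%, Format A 46/98 = 46.9% → Format A
Retail: Format B 137/234 = 58.5%, Format A 87/119 = 73.1% → Format A
Overall: Format B 525/1689 = 31.1%, Format A 644/1751 = 36.8% → Format A
Format A wins overall and in every industry group — no reversal.

Yes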